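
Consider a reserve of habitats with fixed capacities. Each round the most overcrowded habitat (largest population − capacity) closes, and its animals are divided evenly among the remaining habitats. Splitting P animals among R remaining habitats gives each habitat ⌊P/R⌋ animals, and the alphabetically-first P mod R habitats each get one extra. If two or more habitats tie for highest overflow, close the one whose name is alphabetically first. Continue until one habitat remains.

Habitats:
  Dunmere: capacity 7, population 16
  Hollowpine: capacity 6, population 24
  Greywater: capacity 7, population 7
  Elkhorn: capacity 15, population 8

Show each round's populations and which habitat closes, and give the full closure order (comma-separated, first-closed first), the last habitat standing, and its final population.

Closure order: Hollowpine, Dunmere, Greywater
Last habitat: Elkhorn with 55 animals

Round 1: Dunmere=16 Elkhorn=8 Greywater=7 Hollowpine=24 → close Hollowpine (overflow 18)
  24÷3 = 8 each, +1 to first 0
Round 2: Dunmere=24 Elkhorn=16 Greywater=15 → close Dunmere (overflow 17)
  24÷2 = 12 each, +1 to first 0
Round 3: Elkhorn=28 Greywater=27 → close Greywater (overflow 20)
  27÷1 = 27 each, +1 to first 0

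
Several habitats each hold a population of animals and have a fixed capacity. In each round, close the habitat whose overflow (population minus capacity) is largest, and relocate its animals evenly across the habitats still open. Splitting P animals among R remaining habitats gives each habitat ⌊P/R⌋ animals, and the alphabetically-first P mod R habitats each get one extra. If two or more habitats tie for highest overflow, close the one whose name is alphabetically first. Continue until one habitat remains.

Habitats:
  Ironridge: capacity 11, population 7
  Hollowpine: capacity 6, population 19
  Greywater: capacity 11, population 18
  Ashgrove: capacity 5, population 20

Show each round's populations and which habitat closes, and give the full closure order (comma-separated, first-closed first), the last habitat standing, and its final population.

Round 1: Ashgrove=20 Greywater=18 Hollowpine=19 Ironridge=7 → close Ashgrove (overflow 15)
  20÷3 = 6 each, +1 to first 2
Round 2: Greywater=25 Hollowpine=26 Ironridge=13 → close Hollowpine (overflow 20)
  26÷2 = 13 each, +1 to first 0
Round 3: Greywater=38 Ironridge=26 → close Greywater (overflow 27)
  38÷1 = 38 each, +1 to first 0

Closure order: Ashgrove, Hollowpine, Greywater
Last habitat: Ironridge with 64 animals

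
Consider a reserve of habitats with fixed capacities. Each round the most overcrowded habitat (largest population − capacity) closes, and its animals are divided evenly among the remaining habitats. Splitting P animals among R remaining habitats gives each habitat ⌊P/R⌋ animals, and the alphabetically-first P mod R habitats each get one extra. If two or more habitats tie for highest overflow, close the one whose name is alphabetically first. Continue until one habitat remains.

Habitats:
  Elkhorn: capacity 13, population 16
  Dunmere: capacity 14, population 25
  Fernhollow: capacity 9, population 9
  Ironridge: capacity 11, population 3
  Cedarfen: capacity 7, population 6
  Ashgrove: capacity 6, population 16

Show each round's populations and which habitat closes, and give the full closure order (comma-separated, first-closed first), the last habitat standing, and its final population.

Closure order: Dunmere, Ashgrove, Elkhorn, Cedarfen, Fernhollow
Last habitat: Ironridge with 75 animals

Round 1: Ashgrove=16 Cedarfen=6 Dunmere=25 Elkhorn=16 Fernhollow=9 Ironridge=3 → close Dunmere (overflow 11)
  25÷5 = 5 each, +1 to first 0
Round 2: Ashgrove=21 Cedarfen=11 Elkhorn=21 Fernhollow=14 Ironridge=8 → close Ashgrove (overflow 15)
  21÷4 = 5 each, +1 to first 1
Round 3: Cedarfen=17 Elkhorn=26 Fernhollow=19 Ironridge=13 → close Elkhorn (overflow 13)
  26÷3 = 8 each, +1 to first 2
Round 4: Cedarfen=26 Fernhollow=28 Ironridge=21 → close Cedarfen (overflow 19)
  26÷2 = 13 each, +1 to first 0
Round 5: Fernhollow=41 Ironridge=34 → close Fernhollow (overflow 32)
  41÷1 = 41 each, +1 to first 0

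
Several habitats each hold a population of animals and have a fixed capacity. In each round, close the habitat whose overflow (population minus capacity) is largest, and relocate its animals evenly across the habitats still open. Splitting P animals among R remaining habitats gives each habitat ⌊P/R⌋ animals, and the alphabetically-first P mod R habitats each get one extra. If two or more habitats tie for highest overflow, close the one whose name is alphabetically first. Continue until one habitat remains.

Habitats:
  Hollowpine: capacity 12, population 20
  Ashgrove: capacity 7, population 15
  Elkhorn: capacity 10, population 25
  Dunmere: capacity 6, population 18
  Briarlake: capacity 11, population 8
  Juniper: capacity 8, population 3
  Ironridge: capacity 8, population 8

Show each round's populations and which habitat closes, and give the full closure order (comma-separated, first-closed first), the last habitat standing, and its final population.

Round 1: Ashgrove=15 Briarlake=8 Dunmere=18 Elkhorn=25 Hollowpine=20 Ironridge=8 Juniper=3 → close Elkhorn (overflow 15)
  25÷6 = 4 each, +1 to first 1
Round 2: Ashgrove=20 Briarlake=12 Dunmere=22 Hollowpine=24 Ironridge=12 Juniper=7 → close Dunmere (overflow 16)
  22÷5 = 4 each, +1 to first 2
Round 3: Ashgrove=25 Briarlake=17 Hollowpine=28 Ironridge=16 Juniper=11 → close Ashgrove (overflow 18)
  25÷4 = 6 each, +1 to first 1
Round 4: Briarlake=24 Hollowpine=34 Ironridge=22 Juniper=17 → close Hollowpine (overflow 22)
  34÷3 = 11 each, +1 to first 1
Round 5: Briarlake=36 Ironridge=33 Juniper=28 → close Briarlake (overflow 25)
  36÷2 = 18 each, +1 to first 0
Round 6: Ironridge=51 Juniper=46 → close Ironridge (overflow 43)
  51÷1 = 51 each, +1 to first 0

Closure order: Elkhorn, Dunmere, Ashgrove, Hollowpine, Briarlake, Ironridge
Last habitat: Juniper with 97 animals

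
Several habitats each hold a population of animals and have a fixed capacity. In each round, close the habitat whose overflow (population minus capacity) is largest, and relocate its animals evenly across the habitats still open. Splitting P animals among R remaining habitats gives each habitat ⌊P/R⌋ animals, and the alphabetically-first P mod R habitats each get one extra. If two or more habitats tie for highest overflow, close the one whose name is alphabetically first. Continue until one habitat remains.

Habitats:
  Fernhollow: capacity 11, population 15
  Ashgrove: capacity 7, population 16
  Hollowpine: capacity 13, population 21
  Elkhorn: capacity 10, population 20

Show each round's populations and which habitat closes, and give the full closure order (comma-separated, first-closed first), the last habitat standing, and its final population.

Round 1: Ashgrove=16 Elkhorn=20 Fernhollow=15 Hollowpine=21 → close Elkhorn (overflow 10)
  20÷3 = 6 each, +1 to first 2
Round 2: Ashgrove=23 Fernhollow=22 Hollowpine=27 → close Ashgrove (overflow 16)
  23÷2 = 11 each, +1 to first 1
Round 3: Fernhollow=34 Hollowpine=38 → close Hollowpine (overflow 25)
  38÷1 = 38 each, +1 to first 0

Closure order: Elkhorn, Ashgrove, Hollowpine
Last habitat: Fernhollow with 72 animals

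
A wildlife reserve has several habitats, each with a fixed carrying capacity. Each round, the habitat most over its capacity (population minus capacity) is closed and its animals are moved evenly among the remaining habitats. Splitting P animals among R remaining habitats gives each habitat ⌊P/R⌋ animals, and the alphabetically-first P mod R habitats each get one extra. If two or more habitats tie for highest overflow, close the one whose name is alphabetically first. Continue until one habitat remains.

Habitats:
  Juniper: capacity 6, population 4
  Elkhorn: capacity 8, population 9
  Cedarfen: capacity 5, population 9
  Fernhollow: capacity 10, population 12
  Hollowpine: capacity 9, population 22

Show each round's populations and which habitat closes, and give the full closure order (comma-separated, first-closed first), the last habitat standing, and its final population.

Round 1: Cedarfen=9 Elkhorn=9 Fernhollow=12 Hollowpine=22 Juniper=4 → close Hollowpine (overflow 13)
  22÷4 = 5 each, +1 to first 2
Round 2: Cedarfen=15 Elkhorn=15 Fernhollow=17 Juniper=9 → close Cedarfen (overflow 10)
  15÷3 = 5 each, +1 to first 0
Round 3: Elkhorn=20 Fernhollow=22 Juniper=14 → close Elkhorn (overflow 12)
  20÷2 = 10 each, +1 to first 0
Round 4: Fernhollow=32 Juniper=24 → close Fernhollow (overflow 22)
  32÷1 = 32 each, +1 to first 0

Closure order: Hollowpine, Cedarfen, Elkhorn, Fernhollow
Last habitat: Juniper with 56 animals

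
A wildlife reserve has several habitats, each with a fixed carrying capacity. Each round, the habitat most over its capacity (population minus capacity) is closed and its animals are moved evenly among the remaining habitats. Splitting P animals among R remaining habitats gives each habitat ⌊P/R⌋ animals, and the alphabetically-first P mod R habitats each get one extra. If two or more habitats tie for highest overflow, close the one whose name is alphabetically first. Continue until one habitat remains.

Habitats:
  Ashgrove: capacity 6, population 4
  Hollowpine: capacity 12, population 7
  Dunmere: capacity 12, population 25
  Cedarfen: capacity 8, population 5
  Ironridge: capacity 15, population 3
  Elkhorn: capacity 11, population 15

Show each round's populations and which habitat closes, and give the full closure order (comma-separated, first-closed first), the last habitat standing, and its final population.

Closure order: Dunmere, Elkhorn, Ashgrove, Cedarfen, Hollowpine
Last habitat: Ironridge with 59 animals

Round 1: Ashgrove=4 Cedarfen=5 Dunmere=25 Elkhorn=15 Hollowpine=7 Ironridge=3 → close Dunmere (overflow 13)
  25÷5 = 5 each, +1 to first 0
Round 2: Ashgrove=9 Cedarfen=10 Elkhorn=20 Hollowpine=12 Ironridge=8 → close Elkhorn (overflow 9)
  20÷4 = 5 each, +1 to first 0
Round 3: Ashgrove=14 Cedarfen=15 Hollowpine=17 Ironridge=13 → close Ashgrove (overflow 8)
  14÷3 = 4 each, +1 to first 2
Round 4: Cedarfen=20 Hollowpine=22 Ironridge=17 → close Cedarfen (overflow 12)
  20÷2 = 10 each, +1 to first 0
Round 5: Hollowpine=32 Ironridge=27 → close Hollowpine (overflow 20)
  32÷1 = 32 each, +1 to first 0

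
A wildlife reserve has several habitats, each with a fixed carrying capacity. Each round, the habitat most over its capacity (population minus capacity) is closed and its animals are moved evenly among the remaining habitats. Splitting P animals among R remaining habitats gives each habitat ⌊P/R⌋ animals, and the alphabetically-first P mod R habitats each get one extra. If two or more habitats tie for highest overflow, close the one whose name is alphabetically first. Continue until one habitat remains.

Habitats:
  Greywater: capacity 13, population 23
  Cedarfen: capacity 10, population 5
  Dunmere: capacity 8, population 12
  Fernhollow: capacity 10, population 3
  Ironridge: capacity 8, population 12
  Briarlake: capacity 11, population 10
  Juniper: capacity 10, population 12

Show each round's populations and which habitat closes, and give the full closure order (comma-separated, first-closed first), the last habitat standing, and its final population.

Round 1: Briarlake=10 Cedarfen=5 Dunmere=12 Fernhollow=3 Greywater=23 Ironridge=12 Juniper=12 → close Greywater (overflow 10)
  23÷6 = 3 each, +1 to first 5
Round 2: Briarlake=14 Cedarfen=9 Dunmere=16 Fernhollow=7 Ironridge=16 Juniper=15 → close Dunmere (overflow 8)
  16÷5 = 3 each, +1 to first 1
Round 3: Briarlake=18 Cedarfen=12 Fernhollow=10 Ironridge=19 Juniper=18 → close Ironridge (overflow 11)
  19÷4 = 4 each, +1 to first 3
Round 4: Briarlake=23 Cedarfen=17 Fernhollow=15 Juniper=22 → close Briarlake (overflow 12)
  23÷3 = 7 each, +1 to first 2
Round 5: Cedarfen=25 Fernhollow=23 Juniper=29 → close Juniper (overflow 19)
  29÷2 = 14 each, +1 to first 1
Round 6: Cedarfen=40 Fernhollow=37 → close Cedarfen (overflow 30)
  40÷1 = 40 each, +1 to first 0

Closure order: Greywater, Dunmere, Ironridge, Briarlake, Juniper, Cedarfen
Last habitat: Fernhollow with 77 animals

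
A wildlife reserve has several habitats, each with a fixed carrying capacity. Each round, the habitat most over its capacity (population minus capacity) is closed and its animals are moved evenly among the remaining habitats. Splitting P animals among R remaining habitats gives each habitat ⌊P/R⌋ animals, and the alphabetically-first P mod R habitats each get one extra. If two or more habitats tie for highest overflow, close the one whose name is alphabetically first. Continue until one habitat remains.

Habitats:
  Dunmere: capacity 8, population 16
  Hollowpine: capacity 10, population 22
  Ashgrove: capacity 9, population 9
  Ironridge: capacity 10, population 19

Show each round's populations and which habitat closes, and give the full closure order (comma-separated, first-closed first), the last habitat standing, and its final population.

Round 1: Ashgrove=9 Dunmere=16 Hollowpine=22 Ironridge=19 → close Hollowpine (overflow 12)
  22÷3 = 7 each, +1 to first 1
Round 2: Ashgrove=17 Dunmere=23 Ironridge=26 → close Ironridge (overflow 16)
  26÷2 = 13 each, +1 to first 0
Round 3: Ashgrove=30 Dunmere=36 → close Dunmere (overflow 28)
  36÷1 = 36 each, +1 to first 0

Closure order: Hollowpine, Ironridge, Dunmere
Last habitat: Ashgrove with 66 animals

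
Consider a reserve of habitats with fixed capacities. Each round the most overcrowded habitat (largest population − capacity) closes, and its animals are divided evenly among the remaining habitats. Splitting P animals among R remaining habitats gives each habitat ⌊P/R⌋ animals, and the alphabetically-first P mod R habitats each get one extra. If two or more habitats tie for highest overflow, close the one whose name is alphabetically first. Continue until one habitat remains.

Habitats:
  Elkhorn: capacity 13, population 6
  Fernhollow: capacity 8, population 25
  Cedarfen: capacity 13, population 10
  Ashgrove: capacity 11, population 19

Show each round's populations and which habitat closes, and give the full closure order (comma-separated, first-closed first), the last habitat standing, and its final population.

Closure order: Fernhollow, Ashgrove, Cedarfen
Last habitat: Elkhorn with 60 animals

Round 1: Ashgrove=19 Cedarfen=10 Elkhorn=6 Fernhollow=25 → close Fernhollow (overflow 17)
  25÷3 = 8 each, +1 to first 1
Round 2: Ashgrove=28 Cedarfen=18 Elkhorn=14 → close Ashgrove (overflow 17)
  28÷2 = 14 each, +1 to first 0
Round 3: Cedarfen=32 Elkhorn=28 → close Cedarfen (overflow 19)
  32÷1 = 32 each, +1 to first 0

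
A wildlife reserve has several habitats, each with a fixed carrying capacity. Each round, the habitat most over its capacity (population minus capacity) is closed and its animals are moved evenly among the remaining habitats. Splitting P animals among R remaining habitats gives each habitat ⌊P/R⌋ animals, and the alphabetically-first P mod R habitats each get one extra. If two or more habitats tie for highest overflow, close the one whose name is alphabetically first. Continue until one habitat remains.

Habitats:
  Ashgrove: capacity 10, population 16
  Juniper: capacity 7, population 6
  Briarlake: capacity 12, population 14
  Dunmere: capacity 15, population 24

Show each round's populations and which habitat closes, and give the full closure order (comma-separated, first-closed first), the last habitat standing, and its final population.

Round 1: Ashgrove=16 Briarlake=14 Dunmere=24 Juniper=6 → close Dunmere (overflow 9)
  24÷3 = 8 each, +1 to first 0
Round 2: Ashgrove=24 Briarlake=22 Juniper=14 → close Ashgrove (overflow 14)
  24÷2 = 12 each, +1 to first 0
Round 3: Briarlake=34 Juniper=26 → close Briarlake (overflow 22)
  34÷1 = 34 each, +1 to first 0

Closure order: Dunmere, Ashgrove, Briarlake
Last habitat: Juniper with 60 animals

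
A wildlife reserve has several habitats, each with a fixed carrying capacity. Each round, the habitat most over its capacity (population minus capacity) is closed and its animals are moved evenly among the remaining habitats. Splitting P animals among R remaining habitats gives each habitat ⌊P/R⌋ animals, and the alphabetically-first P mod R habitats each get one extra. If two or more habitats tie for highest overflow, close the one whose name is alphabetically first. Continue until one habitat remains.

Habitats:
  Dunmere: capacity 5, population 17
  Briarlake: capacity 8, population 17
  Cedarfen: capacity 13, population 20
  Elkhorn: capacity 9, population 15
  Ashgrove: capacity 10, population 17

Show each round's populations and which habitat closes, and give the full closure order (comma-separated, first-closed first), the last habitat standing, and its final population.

Round 1: Ashgrove=17 Briarlake=17 Cedarfen=20 Dunmere=17 Elkhorn=15 → close Dunmere (overflow 12)
  17÷4 = 4 each, +1 to first 1
Round 2: Ashgrove=22 Briarlake=21 Cedarfen=24 Elkhorn=19 → close Briarlake (overflow 13)
  21÷3 = 7 each, +1 to first 0
Round 3: Ashgrove=29 Cedarfen=31 Elkhorn=26 → close Ashgrove (overflow 19)
  29÷2 = 14 each, +1 to first 1
Round 4: Cedarfen=46 Elkhorn=40 → close Cedarfen (overflow 33)
  46÷1 = 46 each, +1 to first 0

Closure order: Dunmere, Briarlake, Ashgrove, Cedarfen
Last habitat: Elkhorn with 86 animals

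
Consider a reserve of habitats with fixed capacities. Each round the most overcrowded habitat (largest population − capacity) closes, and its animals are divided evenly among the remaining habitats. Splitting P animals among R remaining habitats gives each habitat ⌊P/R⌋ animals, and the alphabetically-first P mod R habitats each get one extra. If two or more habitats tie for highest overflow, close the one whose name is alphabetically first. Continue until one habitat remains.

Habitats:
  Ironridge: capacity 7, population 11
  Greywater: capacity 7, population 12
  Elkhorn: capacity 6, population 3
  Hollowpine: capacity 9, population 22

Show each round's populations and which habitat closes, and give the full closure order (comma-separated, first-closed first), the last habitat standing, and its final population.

Closure order: Hollowpine, Greywater, Ironridge
Last habitat: Elkhorn with 48 animals

Round 1: Elkhorn=3 Greywater=12 Hollowpine=22 Ironridge=11 → close Hollowpine (overflow 13)
  22÷3 = 7 each, +1 to first 1
Round 2: Elkhorn=11 Greywater=19 Ironridge=18 → close Greywater (overflow 12)
  19÷2 = 9 each, +1 to first 1
Round 3: Elkhorn=21 Ironridge=27 → close Ironridge (overflow 20)
  27÷1 = 27 each, +1 to first 0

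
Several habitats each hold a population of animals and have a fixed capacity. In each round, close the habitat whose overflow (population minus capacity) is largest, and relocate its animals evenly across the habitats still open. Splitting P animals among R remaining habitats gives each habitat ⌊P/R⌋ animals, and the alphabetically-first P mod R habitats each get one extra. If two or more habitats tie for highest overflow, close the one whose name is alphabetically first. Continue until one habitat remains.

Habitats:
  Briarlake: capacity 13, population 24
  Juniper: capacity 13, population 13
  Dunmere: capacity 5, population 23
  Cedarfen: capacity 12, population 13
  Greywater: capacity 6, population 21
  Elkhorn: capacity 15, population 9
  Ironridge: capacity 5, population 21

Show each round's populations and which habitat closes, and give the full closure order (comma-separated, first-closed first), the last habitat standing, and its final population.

Closure order: Dunmere, Ironridge, Greywater, Briarlake, Cedarfen, Juniper
Last habitat: Elkhorn with 124 animals

Round 1: Briarlake=24 Cedarfen=13 Dunmere=23 Elkhorn=9 Greywater=21 Ironridge=21 Juniper=13 → close Dunmere (overflow 18)
  23÷6 = 3 each, +1 to first 5
Round 2: Briarlake=28 Cedarfen=17 Elkhorn=13 Greywater=25 Ironridge=25 Juniper=16 → close Ironridge (overflow 20)
  25÷5 = 5 each, +1 to first 0
Round 3: Briarlake=33 Cedarfen=22 Elkhorn=18 Greywater=30 Juniper=21 → close Greywater (overflow 24)
  30÷4 = 7 each, +1 to first 2
Round 4: Briarlake=41 Cedarfen=30 Elkhorn=25 Juniper=28 → close Briarlake (overflow 28)
  41÷3 = 13 each, +1 to first 2
Round 5: Cedarfen=44 Elkhorn=39 Juniper=41 → close Cedarfen (overflow 32)
  44÷2 = 22 each, +1 to first 0
Round 6: Elkhorn=61 Juniper=63 → close Juniper (overflow 50)
  63÷1 = 63 each, +1 to first 0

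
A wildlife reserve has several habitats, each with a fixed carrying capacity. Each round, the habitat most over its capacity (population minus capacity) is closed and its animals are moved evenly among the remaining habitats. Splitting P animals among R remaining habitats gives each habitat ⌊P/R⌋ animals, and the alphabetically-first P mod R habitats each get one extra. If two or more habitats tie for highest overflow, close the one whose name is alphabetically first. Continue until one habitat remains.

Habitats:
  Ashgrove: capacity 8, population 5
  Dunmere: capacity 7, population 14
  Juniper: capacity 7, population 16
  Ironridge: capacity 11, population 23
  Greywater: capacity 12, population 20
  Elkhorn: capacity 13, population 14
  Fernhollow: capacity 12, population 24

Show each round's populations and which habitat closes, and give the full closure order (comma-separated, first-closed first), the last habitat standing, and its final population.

Round 1: Ashgrove=5 Dunmere=14 Elkhorn=14 Fernhollow=24 Greywater=20 Ironridge=23 Juniper=16 → close Fernhollow (overflow 12)
  24÷6 = 4 each, +1 to first 0
Round 2: Ashgrove=9 Dunmere=18 Elkhorn=18 Greywater=24 Ironridge=27 Juniper=20 → close Ironridge (overflow 16)
  27÷5 = 5 each, +1 to first 2
Round 3: Ashgrove=15 Dunmere=24 Elkhorn=23 Greywater=29 Juniper=25 → close Juniper (overflow 18)
  25÷4 = 6 each, +1 to first 1
Round 4: Ashgrove=22 Dunmere=30 Elkhorn=29 Greywater=35 → close Dunmere (overflow 23)
  30÷3 = 10 each, +1 to first 0
Round 5: Ashgrove=32 Elkhorn=39 Greywater=45 → close Greywater (overflow 33)
  45÷2 = 22 each, +1 to first 1
Round 6: Ashgrove=55 Elkhorn=61 → close Elkhorn (overflow 48)
  61÷1 = 61 each, +1 to first 0

Closure order: Fernhollow, Ironridge, Juniper, Dunmere, Greywater, Elkhorn
Last habitat: Ashgrove with 116 animals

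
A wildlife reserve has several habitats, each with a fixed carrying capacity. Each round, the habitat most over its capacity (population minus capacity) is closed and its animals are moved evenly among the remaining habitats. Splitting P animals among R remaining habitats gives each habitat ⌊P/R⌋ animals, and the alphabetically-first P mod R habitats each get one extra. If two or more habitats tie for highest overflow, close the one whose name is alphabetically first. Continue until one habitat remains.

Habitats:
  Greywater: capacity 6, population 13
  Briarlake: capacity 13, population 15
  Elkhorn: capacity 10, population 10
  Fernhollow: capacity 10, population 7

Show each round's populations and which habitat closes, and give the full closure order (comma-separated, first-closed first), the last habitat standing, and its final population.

Round 1: Briarlake=15 Elkhorn=10 Fernhollow=7 Greywater=13 → close Greywater (overflow 7)
  13÷3 = 4 each, +1 to first 1
Round 2: Briarlake=20 Elkhorn=14 Fernhollow=11 → close Briarlake (overflow 7)
  20÷2 = 10 each, +1 to first 0
Round 3: Elkhorn=24 Fernhollow=21 → close Elkhorn (overflow 14)
  24÷1 = 24 each, +1 to first 0

Closure order: Greywater, Briarlake, Elkhorn
Last habitat: Fernhollow with 45 animals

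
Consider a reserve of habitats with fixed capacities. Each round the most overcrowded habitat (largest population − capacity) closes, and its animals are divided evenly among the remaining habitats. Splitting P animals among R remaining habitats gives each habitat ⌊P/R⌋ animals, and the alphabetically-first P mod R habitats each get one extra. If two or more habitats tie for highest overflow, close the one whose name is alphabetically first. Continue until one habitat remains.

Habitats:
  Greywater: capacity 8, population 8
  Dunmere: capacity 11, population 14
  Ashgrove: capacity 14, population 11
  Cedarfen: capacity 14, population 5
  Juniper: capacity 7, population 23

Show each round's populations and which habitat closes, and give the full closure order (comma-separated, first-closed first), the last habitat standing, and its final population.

Closure order: Juniper, Dunmere, Greywater, Ashgrove
Last habitat: Cedarfen with 61 animals

Round 1: Ashgrove=11 Cedarfen=5 Dunmere=14 Greywater=8 Juniper=23 → close Juniper (overflow 16)
  23÷4 = 5 each, +1 to first 3
Round 2: Ashgrove=17 Cedarfen=11 Dunmere=20 Greywater=13 → close Dunmere (overflow 9)
  20÷3 = 6 each, +1 to first 2
Round 3: Ashgrove=24 Cedarfen=18 Greywater=19 → close Greywater (overflow 11)
  19÷2 = 9 each, +1 to first 1
Round 4: Ashgrove=34 Cedarfen=27 → close Ashgrove (overflow 20)
  34÷1 = 34 each, +1 to first 0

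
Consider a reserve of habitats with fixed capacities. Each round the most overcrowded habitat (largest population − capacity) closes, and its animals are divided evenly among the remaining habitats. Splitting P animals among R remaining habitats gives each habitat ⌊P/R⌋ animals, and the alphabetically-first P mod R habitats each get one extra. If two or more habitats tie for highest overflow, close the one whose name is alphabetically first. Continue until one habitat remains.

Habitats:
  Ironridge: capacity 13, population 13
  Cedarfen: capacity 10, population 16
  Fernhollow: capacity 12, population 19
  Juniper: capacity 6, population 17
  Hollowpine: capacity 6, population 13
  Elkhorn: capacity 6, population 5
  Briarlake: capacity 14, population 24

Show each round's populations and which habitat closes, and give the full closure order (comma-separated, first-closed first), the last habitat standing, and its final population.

Closure order: Juniper, Briarlake, Cedarfen, Fernhollow, Hollowpine, Elkhorn
Last habitat: Ironridge with 107 animals

Round 1: Briarlake=24 Cedarfen=16 Elkhorn=5 Fernhollow=19 Hollowpine=13 Ironridge=13 Juniper=17 → close Juniper (overflow 11)
  17÷6 = 2 each, +1 to first 5
Round 2: Briarlake=27 Cedarfen=19 Elkhorn=8 Fernhollow=22 Hollowpine=16 Ironridge=15 → close Briarlake (overflow 13)
  27÷5 = 5 each, +1 to first 2
Round 3: Cedarfen=25 Elkhorn=14 Fernhollow=27 Hollowpine=21 Ironridge=20 → close Cedarfen (overflow 15)
  25÷4 = 6 each, +1 to first 1
Round 4: Elkhorn=21 Fernhollow=33 Hollowpine=27 Ironridge=26 → close Fernhollow (overflow 21)
  33÷3 = 11 each, +1 to first 0
Round 5: Elkhorn=32 Hollowpine=38 Ironridge=37 → close Hollowpine (overflow 32)
  38÷2 = 19 each, +1 to first 0
Round 6: Elkhorn=51 Ironridge=56 → close Elkhorn (overflow 45)
  51÷1 = 51 each, +1 to first 0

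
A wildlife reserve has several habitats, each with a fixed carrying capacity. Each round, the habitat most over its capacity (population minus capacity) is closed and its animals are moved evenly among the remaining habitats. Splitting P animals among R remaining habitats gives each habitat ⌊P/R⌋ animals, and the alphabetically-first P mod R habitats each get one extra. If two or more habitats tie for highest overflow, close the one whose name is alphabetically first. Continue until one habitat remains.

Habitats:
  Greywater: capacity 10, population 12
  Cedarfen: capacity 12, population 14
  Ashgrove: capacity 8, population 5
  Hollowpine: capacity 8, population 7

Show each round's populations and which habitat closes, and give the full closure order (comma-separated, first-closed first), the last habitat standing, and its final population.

Closure order: Cedarfen, Greywater, Ashgrove
Last habitat: Hollowpine with 38 animals

Round 1: Ashgrove=5 Cedarfen=14 Greywater=12 Hollowpine=7 → close Cedarfen (overflow 2)
  14÷3 = 4 each, +1 to first 2
Round 2: Ashgrove=10 Greywater=17 Hollowpine=11 → close Greywater (overflow 7)
  17÷2 = 8 each, +1 to first 1
Round 3: Ashgrove=19 Hollowpine=19 → close Ashgrove (overflow 11)
  19÷1 = 19 each, +1 to first 0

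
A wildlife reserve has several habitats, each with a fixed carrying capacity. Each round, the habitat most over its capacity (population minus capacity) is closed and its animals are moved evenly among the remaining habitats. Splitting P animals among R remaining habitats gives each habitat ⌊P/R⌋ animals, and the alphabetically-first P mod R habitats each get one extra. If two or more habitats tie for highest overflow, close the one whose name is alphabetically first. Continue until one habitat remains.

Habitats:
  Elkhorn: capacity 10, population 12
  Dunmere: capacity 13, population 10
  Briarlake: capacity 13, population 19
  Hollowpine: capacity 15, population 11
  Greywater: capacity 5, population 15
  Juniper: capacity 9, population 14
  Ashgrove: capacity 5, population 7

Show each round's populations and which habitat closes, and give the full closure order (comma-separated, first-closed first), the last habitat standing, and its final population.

Round 1: Ashgrove=7 Briarlake=19 Dunmere=10 Elkhorn=12 Greywater=15 Hollowpine=11 Juniper=14 → close Greywater (overflow 10)
  15÷6 = 2 each, +1 to first 3
Round 2: Ashgrove=10 Briarlake=22 Dunmere=13 Elkhorn=14 Hollowpine=13 Juniper=16 → close Briarlake (overflow 9)
  22÷5 = 4 each, +1 to first 2
Round 3: Ashgrove=15 Dunmere=18 Elkhorn=18 Hollowpine=17 Juniper=20 → close Juniper (overflow 11)
  20÷4 = 5 each, +1 to first 0
Round 4: Ashgrove=20 Dunmere=23 Elkhorn=23 Hollowpine=22 → close Ashgrove (overflow 15)
  20÷3 = 6 each, +1 to first 2
Round 5: Dunmere=30 Elkhorn=30 Hollowpine=28 → close Elkhorn (overflow 20)
  30÷2 = 15 each, +1 to first 0
Round 6: Dunmere=45 Hollowpine=43 → close Dunmere (overflow 32)
  45÷1 = 45 each, +1 to first 0

Closure order: Greywater, Briarlake, Juniper, Ashgrove, Elkhorn, Dunmere
Last habitat: Hollowpine with 88 animals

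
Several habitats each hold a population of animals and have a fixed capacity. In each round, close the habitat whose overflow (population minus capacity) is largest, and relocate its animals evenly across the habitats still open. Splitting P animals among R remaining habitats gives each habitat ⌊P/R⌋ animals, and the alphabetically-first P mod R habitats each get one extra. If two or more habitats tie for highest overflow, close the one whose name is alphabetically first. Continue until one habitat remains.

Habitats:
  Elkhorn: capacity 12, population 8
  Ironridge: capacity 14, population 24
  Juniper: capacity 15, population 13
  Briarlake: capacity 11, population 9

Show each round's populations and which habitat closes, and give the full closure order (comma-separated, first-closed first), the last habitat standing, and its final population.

Closure order: Ironridge, Briarlake, Juniper
Last habitat: Elkhorn with 54 animals

Round 1: Briarlake=9 Elkhorn=8 Ironridge=24 Juniper=13 → close Ironridge (overflow 10)
  24÷3 = 8 each, +1 to first 0
Round 2: Briarlake=17 Elkhorn=16 Juniper=21 → close Briarlake (overflow 6)
  17÷2 = 8 each, +1 to first 1
Round 3: Elkhorn=25 Juniper=29 → close Juniper (overflow 14)
  29÷1 = 29 each, +1 to first 0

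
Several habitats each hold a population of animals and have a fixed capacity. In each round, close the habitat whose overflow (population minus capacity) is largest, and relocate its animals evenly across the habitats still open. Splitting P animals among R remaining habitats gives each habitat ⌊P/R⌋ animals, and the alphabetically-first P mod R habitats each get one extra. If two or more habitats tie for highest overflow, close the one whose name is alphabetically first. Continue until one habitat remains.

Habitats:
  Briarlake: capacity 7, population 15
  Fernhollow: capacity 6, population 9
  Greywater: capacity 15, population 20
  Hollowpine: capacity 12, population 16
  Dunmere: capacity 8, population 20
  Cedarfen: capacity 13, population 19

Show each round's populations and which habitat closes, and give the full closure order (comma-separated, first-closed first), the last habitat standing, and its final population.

Closure order: Dunmere, Briarlake, Cedarfen, Greywater, Fernhollow
Last habitat: Hollowpine with 99 animals

Round 1: Briarlake=15 Cedarfen=19 Dunmere=20 Fernhollow=9 Greywater=20 Hollowpine=16 → close Dunmere (overflow 12)
  20÷5 = 4 each, +1 to first 0
Round 2: Briarlake=19 Cedarfen=23 Fernhollow=13 Greywater=24 Hollowpine=20 → close Briarlake (overflow 12)
  19÷4 = 4 each, +1 to first 3
Round 3: Cedarfen=28 Fernhollow=18 Greywater=29 Hollowpine=24 → close Cedarfen (overflow 15)
  28÷3 = 9 each, +1 to first 1
Round 4: Fernhollow=28 Greywater=38 Hollowpine=33 → close Greywater (overflow 23)
  38÷2 = 19 each, +1 to first 0
Round 5: Fernhollow=47 Hollowpine=52 → close Fernhollow (overflow 41)
  47÷1 = 47 each, +1 to first 0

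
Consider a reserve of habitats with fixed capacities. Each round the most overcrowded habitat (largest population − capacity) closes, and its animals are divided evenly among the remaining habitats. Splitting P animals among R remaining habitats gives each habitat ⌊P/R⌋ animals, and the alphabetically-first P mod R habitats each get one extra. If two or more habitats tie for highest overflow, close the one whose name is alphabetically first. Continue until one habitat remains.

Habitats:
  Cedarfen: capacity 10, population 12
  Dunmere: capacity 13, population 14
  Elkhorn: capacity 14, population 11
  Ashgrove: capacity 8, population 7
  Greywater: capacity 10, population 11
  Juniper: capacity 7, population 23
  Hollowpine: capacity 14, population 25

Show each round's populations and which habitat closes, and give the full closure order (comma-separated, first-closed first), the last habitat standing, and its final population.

Round 1: Ashgrove=7 Cedarfen=12 Dunmere=14 Elkhorn=11 Greywater=11 Hollowpine=25 Juniper=23 → close Juniper (overflow 16)
  23÷6 = 3 each, +1 to first 5
Round 2: Ashgrove=11 Cedarfen=16 Dunmere=18 Elkhorn=15 Greywater=15 Hollowpine=28 → close Hollowpine (overflow 14)
  28÷5 = 5 each, +1 to first 3
Round 3: Ashgrove=17 Cedarfen=22 Dunmere=24 Elkhorn=20 Greywater=20 → close Cedarfen (overflow 12)
  22÷4 = 5 each, +1 to first 2
Round 4: Ashgrove=23 Dunmere=30 Elkhorn=25 Greywater=25 → close Dunmere (overflow 17)
  30÷3 = 10 each, +1 to first 0
Round 5: Ashgrove=33 Elkhorn=35 Greywater=35 → close Ashgrove (overflow 25)
  33÷2 = 16 each, +1 to first 1
Round 6: Elkhorn=52 Greywater=51 → close Greywater (overflow 41)
  51÷1 = 51 each, +1 to first 0

Closure order: Juniper, Hollowpine, Cedarfen, Dunmere, Ashgrove, Greywater
Last habitat: Elkhorn with 103 animals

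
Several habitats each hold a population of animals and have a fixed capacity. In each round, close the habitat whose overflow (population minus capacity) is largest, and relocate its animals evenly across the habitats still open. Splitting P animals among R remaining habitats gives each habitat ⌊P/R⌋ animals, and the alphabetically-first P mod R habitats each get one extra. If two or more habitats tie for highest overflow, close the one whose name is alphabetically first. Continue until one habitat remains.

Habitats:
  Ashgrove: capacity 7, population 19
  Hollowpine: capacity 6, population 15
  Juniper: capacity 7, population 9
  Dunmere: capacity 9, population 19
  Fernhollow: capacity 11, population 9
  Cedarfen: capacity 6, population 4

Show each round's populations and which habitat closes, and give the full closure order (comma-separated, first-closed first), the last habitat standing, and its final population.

Closure order: Ashgrove, Dunmere, Hollowpine, Juniper, Cedarfen
Last habitat: Fernhollow with 75 animals

Round 1: Ashgrove=19 Cedarfen=4 Dunmere=19 Fernhollow=9 Hollowpine=15 Juniper=9 → close Ashgrove (overflow 12)
  19÷5 = 3 each, +1 to first 4
Round 2: Cedarfen=8 Dunmere=23 Fernhollow=13 Hollowpine=19 Juniper=12 → close Dunmere (overflow 14)
  23÷4 = 5 each, +1 to first 3
Round 3: Cedarfen=14 Fernhollow=19 Hollowpine=25 Juniper=17 → close Hollowpine (overflow 19)
  25÷3 = 8 each, +1 to first 1
Round 4: Cedarfen=23 Fernhollow=27 Juniper=25 → close Juniper (overflow 18)
  25÷2 = 12 each, +1 to first 1
Round 5: Cedarfen=36 Fernhollow=39 → close Cedarfen (overflow 30)
  36÷1 = 36 each, +1 to first 0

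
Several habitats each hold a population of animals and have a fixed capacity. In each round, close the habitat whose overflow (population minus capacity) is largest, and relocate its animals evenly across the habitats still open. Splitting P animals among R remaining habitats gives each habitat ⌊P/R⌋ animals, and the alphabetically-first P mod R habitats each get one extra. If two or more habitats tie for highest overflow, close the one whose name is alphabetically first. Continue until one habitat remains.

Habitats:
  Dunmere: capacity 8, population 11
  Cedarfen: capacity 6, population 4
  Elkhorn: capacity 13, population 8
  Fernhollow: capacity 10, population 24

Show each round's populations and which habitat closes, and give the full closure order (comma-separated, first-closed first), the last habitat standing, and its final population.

Closure order: Fernhollow, Dunmere, Cedarfen
Last habitat: Elkhorn with 47 animals

Round 1: Cedarfen=4 Dunmere=11 Elkhorn=8 Fernhollow=24 → close Fernhollow (overflow 14)
  24÷3 = 8 each, +1 to first 0
Round 2: Cedarfen=12 Dunmere=19 Elkhorn=16 → close Dunmere (overflow 11)
  19÷2 = 9 each, +1 to first 1
Round 3: Cedarfen=22 Elkhorn=25 → close Cedarfen (overflow 16)
  22÷1 = 22 each, +1 to first 0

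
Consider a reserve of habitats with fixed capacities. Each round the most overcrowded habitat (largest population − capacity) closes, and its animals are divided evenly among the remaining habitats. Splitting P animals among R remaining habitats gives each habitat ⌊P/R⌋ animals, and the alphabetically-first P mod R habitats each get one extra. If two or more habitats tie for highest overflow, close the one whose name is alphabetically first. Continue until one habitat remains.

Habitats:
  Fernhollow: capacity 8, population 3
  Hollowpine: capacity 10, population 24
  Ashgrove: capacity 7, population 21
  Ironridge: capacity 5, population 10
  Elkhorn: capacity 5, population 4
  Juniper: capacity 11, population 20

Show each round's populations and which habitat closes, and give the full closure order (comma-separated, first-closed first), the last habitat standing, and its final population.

Round 1: Ashgrove=21 Elkhorn=4 Fernhollow=3 Hollowpine=24 Ironridge=10 Juniper=20 → close Ashgrove (overflow 14)
  21÷5 = 4 each, +1 to first 1
Round 2: Elkhorn=9 Fernhollow=7 Hollowpine=28 Ironridge=14 Juniper=24 → close Hollowpine (overflow 18)
  28÷4 = 7 each, +1 to first 0
Round 3: Elkhorn=16 Fernhollow=14 Ironridge=21 Juniper=31 → close Juniper (overflow 20)
  31÷3 = 10 each, +1 to first 1
Round 4: Elkhorn=27 Fernhollow=24 Ironridge=31 → close Ironridge (overflow 26)
  31÷2 = 15 each, +1 to first 1
Round 5: Elkhorn=43 Fernhollow=39 → close Elkhorn (overflow 38)
  43÷1 = 43 each, +1 to first 0

Closure order: Ashgrove, Hollowpine, Juniper, Ironridge, Elkhorn
Last habitat: Fernhollow with 82 animals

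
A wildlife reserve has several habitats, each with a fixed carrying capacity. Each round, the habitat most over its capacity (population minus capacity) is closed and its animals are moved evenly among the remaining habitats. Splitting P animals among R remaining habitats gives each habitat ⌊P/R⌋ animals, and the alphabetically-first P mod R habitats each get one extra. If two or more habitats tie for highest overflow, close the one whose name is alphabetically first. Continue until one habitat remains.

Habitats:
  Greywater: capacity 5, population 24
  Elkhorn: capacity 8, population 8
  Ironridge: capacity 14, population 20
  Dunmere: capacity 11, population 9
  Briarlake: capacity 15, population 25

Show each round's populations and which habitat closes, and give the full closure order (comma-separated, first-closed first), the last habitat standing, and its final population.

Closure order: Greywater, Briarlake, Ironridge, Elkhorn
Last habitat: Dunmere with 86 animals

Round 1: Briarlake=25 Dunmere=9 Elkhorn=8 Greywater=24 Ironridge=20 → close Greywater (overflow 19)
  24÷4 = 6 each, +1 to first 0
Round 2: Briarlake=31 Dunmere=15 Elkhorn=14 Ironridge=26 → close Briarlake (overflow 16)
  31÷3 = 10 each, +1 to first 1
Round 3: Dunmere=26 Elkhorn=24 Ironridge=36 → close Ironridge (overflow 22)
  36÷2 = 18 each, +1 to first 0
Round 4: Dunmere=44 Elkhorn=42 → close Elkhorn (overflow 34)
  42÷1 = 42 each, +1 to first 0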